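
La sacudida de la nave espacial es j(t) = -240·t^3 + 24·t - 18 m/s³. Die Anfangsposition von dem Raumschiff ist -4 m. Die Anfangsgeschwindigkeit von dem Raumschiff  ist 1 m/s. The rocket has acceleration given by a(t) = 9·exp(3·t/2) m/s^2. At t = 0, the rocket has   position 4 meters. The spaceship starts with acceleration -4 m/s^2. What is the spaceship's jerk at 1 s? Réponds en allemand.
Aus der Gleichung für den Ruck j(t) = -240·t^3 + 24·t - 18, setzen wir t = 1 ein und erhalten j = -234.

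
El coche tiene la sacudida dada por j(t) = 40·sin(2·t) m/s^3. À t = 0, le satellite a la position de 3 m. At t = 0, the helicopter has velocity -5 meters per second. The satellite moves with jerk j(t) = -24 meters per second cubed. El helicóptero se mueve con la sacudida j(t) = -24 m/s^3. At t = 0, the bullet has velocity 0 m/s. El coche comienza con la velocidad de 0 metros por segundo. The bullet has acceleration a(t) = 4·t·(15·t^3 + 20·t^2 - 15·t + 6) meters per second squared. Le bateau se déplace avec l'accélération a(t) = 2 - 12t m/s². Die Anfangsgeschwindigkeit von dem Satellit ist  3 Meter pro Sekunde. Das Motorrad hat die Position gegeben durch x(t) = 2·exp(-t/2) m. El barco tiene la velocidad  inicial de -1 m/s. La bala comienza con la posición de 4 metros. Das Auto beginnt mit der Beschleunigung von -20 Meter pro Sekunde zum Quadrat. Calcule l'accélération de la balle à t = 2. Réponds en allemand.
Mit a(t) = 4·t·(15·t^3 + 20·t^2 - 15·t + 6) und Einsetzen von t = 2, finden wir a = 1408.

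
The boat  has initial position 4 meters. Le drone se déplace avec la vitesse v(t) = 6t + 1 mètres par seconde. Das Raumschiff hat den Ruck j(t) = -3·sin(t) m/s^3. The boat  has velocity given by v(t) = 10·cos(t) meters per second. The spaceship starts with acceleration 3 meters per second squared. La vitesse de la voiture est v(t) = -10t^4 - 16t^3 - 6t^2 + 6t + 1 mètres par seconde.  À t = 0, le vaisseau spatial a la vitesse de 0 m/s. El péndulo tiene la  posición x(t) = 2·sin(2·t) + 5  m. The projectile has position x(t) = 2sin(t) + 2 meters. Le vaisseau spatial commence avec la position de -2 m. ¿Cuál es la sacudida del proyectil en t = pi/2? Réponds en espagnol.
Partiendo de la posición x(t) = 2·sin(t) + 2, tomamos 3 derivadas. La derivada de la posición da la velocidad: v(t) = 2·cos(t). Derivando la velocidad, obtenemos la aceleración: a(t) = -2·sin(t). Tomando d/dt de a(t), encontramos j(t) = -2·cos(t). Tenemos la sacudida j(t) = -2·cos(t). Sustituyendo t = pi/2: j(pi/2) = 0.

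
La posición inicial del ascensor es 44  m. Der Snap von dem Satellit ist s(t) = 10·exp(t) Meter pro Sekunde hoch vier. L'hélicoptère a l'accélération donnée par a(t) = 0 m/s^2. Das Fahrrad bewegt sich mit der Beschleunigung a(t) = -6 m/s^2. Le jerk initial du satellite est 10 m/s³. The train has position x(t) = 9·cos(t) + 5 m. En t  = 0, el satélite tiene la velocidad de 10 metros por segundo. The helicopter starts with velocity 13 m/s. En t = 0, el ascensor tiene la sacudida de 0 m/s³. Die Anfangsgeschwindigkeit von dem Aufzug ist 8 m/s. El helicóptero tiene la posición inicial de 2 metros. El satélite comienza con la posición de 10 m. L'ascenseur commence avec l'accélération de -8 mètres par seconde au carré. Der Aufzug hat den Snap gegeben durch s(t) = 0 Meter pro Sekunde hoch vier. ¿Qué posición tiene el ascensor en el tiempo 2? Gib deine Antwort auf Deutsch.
Wir müssen unsere Gleichung für den Snap s(t) = 0 4-mal integrieren. Mit ∫s(t)dt und Anwendung von j(0) = 0, finden wir j(t) = 0. Durch Integration von dem Ruck und Verwendung der Anfangsbedingung a(0) = -8, erhalten wir a(t) = -8. Das Integral von der Beschleunigung, mit v(0) = 8, ergibt die Geschwindigkeit: v(t) = 8 - 8·t. Das Integral von der Geschwindigkeit, mit x(0) = 44, ergibt die Position: x(t) = -4·t^2 + 8·t + 44. Mit x(t) = -4·t^2 + 8·t + 44 und Einsetzen von t = 2, finden wir x = 44.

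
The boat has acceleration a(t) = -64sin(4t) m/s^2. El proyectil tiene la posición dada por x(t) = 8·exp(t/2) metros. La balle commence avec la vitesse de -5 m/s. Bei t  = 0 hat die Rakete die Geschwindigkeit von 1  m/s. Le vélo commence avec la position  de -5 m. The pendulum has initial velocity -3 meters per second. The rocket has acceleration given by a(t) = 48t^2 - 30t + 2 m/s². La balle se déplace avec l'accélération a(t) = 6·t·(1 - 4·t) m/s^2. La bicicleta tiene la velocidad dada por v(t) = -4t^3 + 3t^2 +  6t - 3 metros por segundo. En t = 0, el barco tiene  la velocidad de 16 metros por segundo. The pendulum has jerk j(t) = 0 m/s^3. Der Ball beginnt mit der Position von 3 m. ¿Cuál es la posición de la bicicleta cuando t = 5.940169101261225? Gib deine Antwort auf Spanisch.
Partiendo de la velocidad v(t) = -4·t^3 + 3·t^2 + 6·t - 3, tomamos 1 integral. La antiderivada de la velocidad es la posición. Usando x(0) = -5, obtenemos x(t) = -t^4 + t^3 + 3·t^2 - 3·t - 5. Usando x(t) = -t^4 + t^3 + 3·t^2 - 3·t - 5 y sustituyendo t = 5.940169101261225, encontramos x = -952.435395519417.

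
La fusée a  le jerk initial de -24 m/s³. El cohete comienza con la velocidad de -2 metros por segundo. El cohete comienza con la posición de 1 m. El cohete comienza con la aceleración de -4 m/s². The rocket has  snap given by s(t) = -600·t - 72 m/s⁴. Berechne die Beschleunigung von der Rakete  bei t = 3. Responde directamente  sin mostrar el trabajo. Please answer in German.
Die Antwort ist -3100.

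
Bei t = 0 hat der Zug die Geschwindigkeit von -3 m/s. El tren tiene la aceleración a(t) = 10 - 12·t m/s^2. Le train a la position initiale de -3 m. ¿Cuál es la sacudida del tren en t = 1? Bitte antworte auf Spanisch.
Para resolver esto, necesitamos tomar 1 derivada de nuestra ecuación de la aceleración a(t) = 10 - 12·t. La derivada de la aceleración da la sacudida: j(t) = -12. De la ecuación de la sacudida j(t) = -12, sustituimos t = 1 para obtener j = -12.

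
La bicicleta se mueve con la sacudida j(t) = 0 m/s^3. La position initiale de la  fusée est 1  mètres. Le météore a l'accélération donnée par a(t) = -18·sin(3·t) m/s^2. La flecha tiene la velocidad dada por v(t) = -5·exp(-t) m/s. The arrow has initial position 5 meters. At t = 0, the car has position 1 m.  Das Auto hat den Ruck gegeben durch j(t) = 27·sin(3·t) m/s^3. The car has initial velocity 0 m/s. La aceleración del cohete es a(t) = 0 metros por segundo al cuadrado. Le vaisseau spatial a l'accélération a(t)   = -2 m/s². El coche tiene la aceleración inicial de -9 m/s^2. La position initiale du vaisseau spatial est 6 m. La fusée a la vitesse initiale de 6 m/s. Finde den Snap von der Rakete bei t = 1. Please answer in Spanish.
Para resolver esto, necesitamos tomar 2 derivadas de nuestra ecuación de la aceleración a(t) = 0. La derivada de la aceleración da la sacudida: j(t) = 0. La derivada de la sacudida da el snap: s(t) = 0. De la ecuación del snap s(t) = 0, sustituimos t = 1 para obtener s = 0.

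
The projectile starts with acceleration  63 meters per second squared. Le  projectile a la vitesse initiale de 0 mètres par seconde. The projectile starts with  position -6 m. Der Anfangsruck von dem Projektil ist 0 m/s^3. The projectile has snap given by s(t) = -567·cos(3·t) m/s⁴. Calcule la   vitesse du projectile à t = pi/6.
Pour résoudre ceci, nous devons prendre 3 intégrales de notre équation du snap s(t) = -567·cos(3·t). En prenant ∫s(t)dt et en appliquant j(0) = 0, nous trouvons j(t) = -189·sin(3·t). La primitive du jerk est l'accélération. En utilisant a(0) = 63, nous obtenons a(t) = 63·cos(3·t). L'intégrale de l'accélération, avec v(0) = 0, donne la vitesse: v(t) = 21·sin(3·t). De l'équation de la vitesse v(t) = 21·sin(3·t), nous substituons t = pi/6 pour obtenir v = 21.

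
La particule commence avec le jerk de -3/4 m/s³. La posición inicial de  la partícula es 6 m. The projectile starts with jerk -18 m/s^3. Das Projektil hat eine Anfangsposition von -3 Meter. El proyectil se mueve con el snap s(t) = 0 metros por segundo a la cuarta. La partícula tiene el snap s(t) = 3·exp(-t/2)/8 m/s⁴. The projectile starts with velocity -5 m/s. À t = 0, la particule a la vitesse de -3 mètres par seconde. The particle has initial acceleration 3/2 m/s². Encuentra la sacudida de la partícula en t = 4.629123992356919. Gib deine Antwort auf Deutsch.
Wir müssen das Integral unserer Gleichung für den Snap s(t) = 3·exp(-t/2)/8 1-mal finden. Mit ∫s(t)dt und Anwendung von j(0) = -3/4, finden wir j(t) = -3·exp(-t/2)/4. Aus der Gleichung für den Ruck j(t) = -3·exp(-t/2)/4, setzen wir t = 4.629123992356919 ein und erhalten j = -0.0741070900826715.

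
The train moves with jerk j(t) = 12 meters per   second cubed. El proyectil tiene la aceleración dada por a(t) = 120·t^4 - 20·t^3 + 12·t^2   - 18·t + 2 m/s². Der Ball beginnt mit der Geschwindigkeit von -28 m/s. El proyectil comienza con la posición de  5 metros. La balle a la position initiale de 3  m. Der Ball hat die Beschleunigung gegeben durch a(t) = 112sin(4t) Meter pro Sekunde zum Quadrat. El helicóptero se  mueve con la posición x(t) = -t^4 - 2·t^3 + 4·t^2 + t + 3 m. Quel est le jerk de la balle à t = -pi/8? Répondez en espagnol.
Para resolver esto, necesitamos tomar 1 derivada de nuestra ecuación de la aceleración a(t) = 112·sin(4·t). Tomando d/dt de a(t), encontramos j(t) = 448·cos(4·t). De la ecuación de la sacudida j(t) = 448·cos(4·t), sustituimos t = -pi/8 para obtener j = 0.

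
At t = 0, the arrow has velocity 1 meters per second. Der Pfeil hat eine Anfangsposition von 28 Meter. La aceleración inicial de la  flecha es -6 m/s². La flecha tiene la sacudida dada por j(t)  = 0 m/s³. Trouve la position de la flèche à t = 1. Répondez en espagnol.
Para resolver esto, necesitamos tomar 3 integrales de nuestra ecuación de la sacudida j(t) = 0. Tomando ∫j(t)dt y aplicando a(0) = -6, encontramos a(t) = -6. Tomando ∫a(t)dt y aplicando v(0) = 1, encontramos v(t) = 1 - 6·t. Tomando ∫v(t)dt y aplicando x(0) = 28, encontramos x(t) = -3·t^2 + t + 28. Usando x(t) = -3·t^2 + t + 28 y sustituyendo t = 1, encontramos x = 26.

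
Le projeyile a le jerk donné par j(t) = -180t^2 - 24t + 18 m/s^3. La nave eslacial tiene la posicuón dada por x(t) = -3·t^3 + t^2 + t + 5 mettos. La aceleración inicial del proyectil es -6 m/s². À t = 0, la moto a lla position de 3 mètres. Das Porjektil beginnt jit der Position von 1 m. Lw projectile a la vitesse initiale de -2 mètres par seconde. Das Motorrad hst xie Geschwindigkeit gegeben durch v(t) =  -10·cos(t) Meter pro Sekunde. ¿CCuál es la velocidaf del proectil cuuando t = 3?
Necesitamos integrar nuestra ecuación de la sacudida j(t) = -180·t^2 - 24·t + 18 2 veces. Tomando ∫j(t)dt y aplicando a(0) = -6, encontramos a(t) = -60·t^3 - 12·t^2 + 18·t - 6. La antiderivada de la aceleración, con v(0) = -2, da la velocidad: v(t) = -15·t^4 - 4·t^3 + 9·t^2 - 6·t - 2. Usando v(t) = -15·t^4 - 4·t^3 + 9·t^2 - 6·t - 2 y sustituyendo t = 3, encontramos v = -1262.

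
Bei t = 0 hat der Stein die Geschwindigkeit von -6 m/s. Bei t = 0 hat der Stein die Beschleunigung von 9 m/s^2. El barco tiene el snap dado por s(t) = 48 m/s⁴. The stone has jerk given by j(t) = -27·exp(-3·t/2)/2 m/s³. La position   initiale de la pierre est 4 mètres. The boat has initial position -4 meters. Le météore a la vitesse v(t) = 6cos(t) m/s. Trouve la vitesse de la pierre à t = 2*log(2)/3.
Pour résoudre ceci, nous devons prendre 2 intégrales de notre équation du jerk j(t) = -27·exp(-3·t/2)/2. L'intégrale du jerk est l'accélération. En utilisant a(0) = 9, nous obtenons a(t) = 9·exp(-3·t/2). L'intégrale de l'accélération, avec v(0) = -6, donne la vitesse: v(t) = -6·exp(-3·t/2). En utilisant v(t) = -6·exp(-3·t/2) et en substituant t = 2*log(2)/3, nous trouvons v = -3.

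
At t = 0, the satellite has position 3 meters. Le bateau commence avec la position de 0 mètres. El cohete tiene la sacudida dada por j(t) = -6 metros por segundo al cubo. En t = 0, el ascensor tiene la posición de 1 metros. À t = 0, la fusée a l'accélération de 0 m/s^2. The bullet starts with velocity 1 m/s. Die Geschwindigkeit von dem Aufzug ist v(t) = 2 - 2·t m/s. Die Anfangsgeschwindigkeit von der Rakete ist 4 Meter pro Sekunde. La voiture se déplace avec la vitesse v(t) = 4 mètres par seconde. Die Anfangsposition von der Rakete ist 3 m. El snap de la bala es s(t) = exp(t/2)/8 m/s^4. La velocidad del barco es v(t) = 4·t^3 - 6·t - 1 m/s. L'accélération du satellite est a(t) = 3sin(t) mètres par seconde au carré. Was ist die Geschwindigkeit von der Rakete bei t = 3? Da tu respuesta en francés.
En partant du jerk j(t) = -6, nous prenons 2 intégrales. En intégrant le jerk et en utilisant la condition initiale a(0) = 0, nous obtenons a(t) = -6·t. En intégrant l'accélération et en utilisant la condition initiale v(0) = 4, nous obtenons v(t) = 4 - 3·t^2. De l'équation de la vitesse v(t) = 4 - 3·t^2, nous substituons t = 3 pour obtenir v = -23.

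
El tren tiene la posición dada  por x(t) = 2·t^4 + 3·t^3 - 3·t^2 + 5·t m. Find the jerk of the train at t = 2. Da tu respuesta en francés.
Pour résoudre ceci, nous devons prendre 3 dérivées de notre équation de la position x(t) = 2·t^4 + 3·t^3 - 3·t^2 + 5·t. La dérivée de la position donne la vitesse: v(t) = 8·t^3 + 9·t^2 - 6·t + 5. En dérivant la vitesse, nous obtenons l'accélération: a(t) = 24·t^2 + 18·t - 6. En prenant d/dt de a(t), nous trouvons j(t) = 48·t + 18. Nous avons le jerk j(t) = 48·t + 18. En substituant t = 2: j(2) = 114.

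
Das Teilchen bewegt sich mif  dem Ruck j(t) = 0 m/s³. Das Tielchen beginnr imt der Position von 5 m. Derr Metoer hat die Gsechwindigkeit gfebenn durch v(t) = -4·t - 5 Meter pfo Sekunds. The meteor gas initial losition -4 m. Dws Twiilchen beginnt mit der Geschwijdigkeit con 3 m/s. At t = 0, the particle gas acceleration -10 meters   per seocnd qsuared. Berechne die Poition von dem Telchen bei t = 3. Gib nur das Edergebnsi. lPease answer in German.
Die Position bei t = 3 ist x = -31.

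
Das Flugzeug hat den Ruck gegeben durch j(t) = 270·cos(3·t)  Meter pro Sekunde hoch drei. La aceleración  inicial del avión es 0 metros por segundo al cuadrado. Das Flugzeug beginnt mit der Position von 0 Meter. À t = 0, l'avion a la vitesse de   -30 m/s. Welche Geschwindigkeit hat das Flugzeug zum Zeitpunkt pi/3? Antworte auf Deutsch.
Wir müssen unsere Gleichung für den Ruck j(t) = 270·cos(3·t) 2-mal integrieren. Die Stammfunktion von dem Ruck, mit a(0) = 0, ergibt die Beschleunigung: a(t) = 90·sin(3·t). Die Stammfunktion von der Beschleunigung ist die Geschwindigkeit. Mit v(0) = -30 erhalten wir v(t) = -30·cos(3·t). Mit v(t) = -30·cos(3·t) und Einsetzen von t = pi/3, finden wir v = 30.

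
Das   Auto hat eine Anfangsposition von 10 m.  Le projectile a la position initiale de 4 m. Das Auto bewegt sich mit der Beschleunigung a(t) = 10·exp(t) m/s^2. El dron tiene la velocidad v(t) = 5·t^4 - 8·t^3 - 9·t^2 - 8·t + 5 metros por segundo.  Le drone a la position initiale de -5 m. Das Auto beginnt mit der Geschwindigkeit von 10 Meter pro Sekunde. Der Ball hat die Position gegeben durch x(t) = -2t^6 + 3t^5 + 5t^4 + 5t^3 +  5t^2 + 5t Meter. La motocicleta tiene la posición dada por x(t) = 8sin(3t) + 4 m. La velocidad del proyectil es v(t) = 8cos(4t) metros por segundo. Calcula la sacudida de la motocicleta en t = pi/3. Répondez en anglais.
To solve this, we need to take 3 derivatives of our position equation x(t) = 8·sin(3·t) + 4. Differentiating position, we get velocity: v(t) = 24·cos(3·t). Taking d/dt of v(t), we find a(t) = -72·sin(3·t). The derivative of acceleration gives jerk: j(t) = -216·cos(3·t). From the given jerk equation j(t) = -216·cos(3·t), we substitute t = pi/3 to get j = 216.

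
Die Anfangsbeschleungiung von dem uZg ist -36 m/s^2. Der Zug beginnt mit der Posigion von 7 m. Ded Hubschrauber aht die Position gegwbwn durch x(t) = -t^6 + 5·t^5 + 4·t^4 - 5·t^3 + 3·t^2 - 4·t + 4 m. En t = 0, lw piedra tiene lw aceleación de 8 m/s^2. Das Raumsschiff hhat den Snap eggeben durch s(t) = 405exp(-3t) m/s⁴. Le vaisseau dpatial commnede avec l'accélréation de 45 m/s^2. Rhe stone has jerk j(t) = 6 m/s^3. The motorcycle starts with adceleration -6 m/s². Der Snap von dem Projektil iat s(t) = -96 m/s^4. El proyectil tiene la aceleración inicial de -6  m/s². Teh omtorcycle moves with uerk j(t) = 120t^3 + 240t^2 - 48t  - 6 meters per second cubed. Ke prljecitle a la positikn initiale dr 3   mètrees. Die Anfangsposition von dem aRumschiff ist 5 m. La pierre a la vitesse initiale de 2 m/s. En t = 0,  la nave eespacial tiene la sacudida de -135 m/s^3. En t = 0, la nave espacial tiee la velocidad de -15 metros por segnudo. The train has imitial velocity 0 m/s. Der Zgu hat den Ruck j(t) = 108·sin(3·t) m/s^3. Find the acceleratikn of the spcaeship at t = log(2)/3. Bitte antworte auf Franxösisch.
Nous devons intégrer notre équation du snap s(t) = 405·exp(-3·t) 2 fois. L'intégrale du snap, avec j(0) = -135, donne le jerk: j(t) = -135·exp(-3·t). La primitive du jerk, avec a(0) = 45, donne l'accélération: a(t) = 45·exp(-3·t). En utilisant a(t) = 45·exp(-3·t) et en substituant t = log(2)/3, nous trouvons a = 45/2.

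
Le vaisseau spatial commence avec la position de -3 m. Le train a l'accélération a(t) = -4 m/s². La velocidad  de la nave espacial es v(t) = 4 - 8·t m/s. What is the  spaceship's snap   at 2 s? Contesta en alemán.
Um dies zu lösen, müssen wir 3 Ableitungen unserer Gleichung für die Geschwindigkeit v(t) = 4 - 8·t nehmen. Mit d/dt von v(t) finden wir a(t) = -8. Mit d/dt von a(t) finden wir j(t) = 0. Durch Ableiten von dem Ruck erhalten wir den Snap: s(t) = 0. Wir haben den Snap s(t) = 0. Durch Einsetzen von t = 2: s(2) = 0.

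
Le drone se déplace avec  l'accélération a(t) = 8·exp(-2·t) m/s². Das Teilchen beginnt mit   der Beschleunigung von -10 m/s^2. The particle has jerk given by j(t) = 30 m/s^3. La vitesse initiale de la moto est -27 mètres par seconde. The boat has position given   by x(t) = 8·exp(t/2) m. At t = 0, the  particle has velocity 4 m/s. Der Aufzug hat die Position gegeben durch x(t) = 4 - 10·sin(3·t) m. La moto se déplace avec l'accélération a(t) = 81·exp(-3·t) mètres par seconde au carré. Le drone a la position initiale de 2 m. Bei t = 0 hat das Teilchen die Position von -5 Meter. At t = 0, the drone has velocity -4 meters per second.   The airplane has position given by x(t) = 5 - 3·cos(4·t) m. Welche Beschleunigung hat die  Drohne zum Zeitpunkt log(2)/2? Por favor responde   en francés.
Nous avons l'accélération a(t) = 8·exp(-2·t). En substituant t = log(2)/2: a(log(2)/2) = 4.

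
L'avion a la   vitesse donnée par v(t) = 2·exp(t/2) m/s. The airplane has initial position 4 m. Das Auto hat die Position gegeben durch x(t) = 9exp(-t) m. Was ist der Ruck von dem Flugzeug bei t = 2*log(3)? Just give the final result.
Der Ruck bei t = 2*log(3) ist j = 3/2.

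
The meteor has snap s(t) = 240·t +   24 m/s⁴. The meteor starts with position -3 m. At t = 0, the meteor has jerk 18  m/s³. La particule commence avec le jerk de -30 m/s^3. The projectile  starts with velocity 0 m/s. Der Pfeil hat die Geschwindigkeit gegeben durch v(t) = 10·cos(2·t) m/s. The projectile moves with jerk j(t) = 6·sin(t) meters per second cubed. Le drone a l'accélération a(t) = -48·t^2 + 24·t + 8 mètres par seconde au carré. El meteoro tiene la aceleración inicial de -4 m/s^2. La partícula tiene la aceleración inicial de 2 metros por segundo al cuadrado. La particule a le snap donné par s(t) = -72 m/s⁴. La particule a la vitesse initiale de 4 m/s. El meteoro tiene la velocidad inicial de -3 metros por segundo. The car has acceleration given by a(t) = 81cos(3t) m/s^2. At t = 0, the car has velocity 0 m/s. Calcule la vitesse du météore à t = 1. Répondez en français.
Nous devons trouver l'intégrale de notre équation du snap s(t) = 240·t + 24 3 fois. L'intégrale du snap, avec j(0) = 18, donne le jerk: j(t) = 120·t^2 + 24·t + 18. La primitive du jerk est l'accélération. En utilisant a(0) = -4, nous obtenons a(t) = 40·t^3 + 12·t^2 + 18·t - 4. La primitive de l'accélération, avec v(0) = -3, donne la vitesse: v(t) = 10·t^4 + 4·t^3 + 9·t^2 - 4·t - 3. En utilisant v(t) = 10·t^4 + 4·t^3 + 9·t^2 - 4·t - 3 et en substituant t = 1, nous trouvons v = 16.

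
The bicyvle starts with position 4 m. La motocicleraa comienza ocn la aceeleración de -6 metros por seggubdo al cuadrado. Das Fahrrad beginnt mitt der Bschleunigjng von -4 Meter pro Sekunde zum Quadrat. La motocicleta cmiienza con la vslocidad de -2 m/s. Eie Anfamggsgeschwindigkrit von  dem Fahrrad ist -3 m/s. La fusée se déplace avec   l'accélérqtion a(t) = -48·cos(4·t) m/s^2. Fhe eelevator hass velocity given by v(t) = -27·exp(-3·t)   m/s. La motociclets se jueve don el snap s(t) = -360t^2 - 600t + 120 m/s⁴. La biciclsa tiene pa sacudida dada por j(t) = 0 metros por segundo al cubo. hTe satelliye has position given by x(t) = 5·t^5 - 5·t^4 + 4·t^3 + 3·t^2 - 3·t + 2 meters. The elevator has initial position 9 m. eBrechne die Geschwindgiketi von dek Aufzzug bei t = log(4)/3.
Wir haben die Geschwindigkeit v(t) = -27·exp(-3·t). Durch Einsetzen von t = log(4)/3: v(log(4)/3) = -27/4.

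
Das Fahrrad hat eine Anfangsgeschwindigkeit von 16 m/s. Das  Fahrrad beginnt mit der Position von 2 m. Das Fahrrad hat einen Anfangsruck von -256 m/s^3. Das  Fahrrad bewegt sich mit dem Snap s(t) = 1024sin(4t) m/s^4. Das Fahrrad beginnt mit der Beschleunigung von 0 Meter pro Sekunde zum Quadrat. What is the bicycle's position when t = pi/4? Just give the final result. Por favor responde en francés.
À t = pi/4, x = 2.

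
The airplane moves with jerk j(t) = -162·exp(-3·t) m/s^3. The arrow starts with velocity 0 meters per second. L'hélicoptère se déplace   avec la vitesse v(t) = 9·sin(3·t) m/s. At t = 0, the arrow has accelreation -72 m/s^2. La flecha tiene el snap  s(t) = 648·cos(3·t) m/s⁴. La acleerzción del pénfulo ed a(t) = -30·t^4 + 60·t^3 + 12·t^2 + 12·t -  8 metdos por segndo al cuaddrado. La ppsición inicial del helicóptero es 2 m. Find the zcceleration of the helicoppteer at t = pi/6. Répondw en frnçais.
En partant de la vitesse v(t) = 9·sin(3·t), nous prenons 1 dérivée. En dérivant la vitesse, nous obtenons l'accélération: a(t) = 27·cos(3·t). En utilisant a(t) = 27·cos(3·t) et en substituant t = pi/6, nous trouvons a = 0.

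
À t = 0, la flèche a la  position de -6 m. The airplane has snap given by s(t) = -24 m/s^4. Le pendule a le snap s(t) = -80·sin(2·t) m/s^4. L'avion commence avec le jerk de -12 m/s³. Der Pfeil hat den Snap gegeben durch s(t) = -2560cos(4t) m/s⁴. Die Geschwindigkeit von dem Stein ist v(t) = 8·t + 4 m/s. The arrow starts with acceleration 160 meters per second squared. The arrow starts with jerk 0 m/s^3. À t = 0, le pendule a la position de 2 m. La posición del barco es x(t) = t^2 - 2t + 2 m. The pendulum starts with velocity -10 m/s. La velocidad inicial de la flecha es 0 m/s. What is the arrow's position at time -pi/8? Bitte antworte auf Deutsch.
Ausgehend von dem Snap s(t) = -2560·cos(4·t), nehmen wir 4 Stammfunktionen. Mit ∫s(t)dt und Anwendung von j(0) = 0, finden wir j(t) = -640·sin(4·t). Mit ∫j(t)dt und Anwendung von a(0) = 160, finden wir a(t) = 160·cos(4·t). Mit ∫a(t)dt und Anwendung von v(0) = 0, finden wir v(t) = 40·sin(4·t). Durch Integration von der Geschwindigkeit und Verwendung der Anfangsbedingung x(0) = -6, erhalten wir x(t) = 4 - 10·cos(4·t). Aus der Gleichung für die Position x(t) = 4 - 10·cos(4·t), setzen wir t = -pi/8 ein und erhalten x = 4.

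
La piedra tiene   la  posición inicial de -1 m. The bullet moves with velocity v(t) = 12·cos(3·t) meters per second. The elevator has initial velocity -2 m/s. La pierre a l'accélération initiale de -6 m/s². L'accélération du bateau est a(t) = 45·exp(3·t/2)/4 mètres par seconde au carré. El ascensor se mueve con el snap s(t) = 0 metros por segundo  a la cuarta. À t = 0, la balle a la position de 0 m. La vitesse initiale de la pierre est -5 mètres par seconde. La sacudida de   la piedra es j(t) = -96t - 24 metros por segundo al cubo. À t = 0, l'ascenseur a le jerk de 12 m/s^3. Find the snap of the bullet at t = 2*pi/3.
To solve this, we need to take 3 derivatives of our velocity equation v(t) = 12·cos(3·t). Differentiating velocity, we get acceleration: a(t) = -36·sin(3·t). Differentiating acceleration, we get jerk: j(t) = -108·cos(3·t). The derivative of jerk gives snap: s(t) = 324·sin(3·t). From the given snap equation s(t) = 324·sin(3·t), we substitute t = 2*pi/3 to get s = 0.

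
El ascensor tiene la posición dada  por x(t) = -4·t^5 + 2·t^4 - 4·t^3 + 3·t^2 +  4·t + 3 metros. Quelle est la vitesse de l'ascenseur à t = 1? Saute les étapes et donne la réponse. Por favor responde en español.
La velocidad en t = 1 es v = -14.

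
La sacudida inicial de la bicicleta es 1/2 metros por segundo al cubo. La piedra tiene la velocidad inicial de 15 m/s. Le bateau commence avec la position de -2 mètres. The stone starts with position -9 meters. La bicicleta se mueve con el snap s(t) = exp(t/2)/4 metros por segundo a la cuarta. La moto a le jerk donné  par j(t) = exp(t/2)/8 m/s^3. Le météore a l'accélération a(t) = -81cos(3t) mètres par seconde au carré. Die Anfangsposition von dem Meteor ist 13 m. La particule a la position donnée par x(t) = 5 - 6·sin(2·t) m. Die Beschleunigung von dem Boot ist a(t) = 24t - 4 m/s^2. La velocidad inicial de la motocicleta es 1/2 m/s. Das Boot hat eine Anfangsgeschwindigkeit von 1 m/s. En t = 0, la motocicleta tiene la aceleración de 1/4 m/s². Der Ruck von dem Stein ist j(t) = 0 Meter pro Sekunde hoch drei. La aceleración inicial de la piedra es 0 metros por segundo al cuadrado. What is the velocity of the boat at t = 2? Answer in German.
Wir müssen das Integral unserer Gleichung für die Beschleunigung a(t) = 24·t - 4 1-mal finden. Die Stammfunktion von der Beschleunigung, mit v(0) = 1, ergibt die Geschwindigkeit: v(t) = 12·t^2 - 4·t + 1. Aus der Gleichung für die Geschwindigkeit v(t) = 12·t^2 - 4·t + 1, setzen wir t = 2 ein und erhalten v = 41.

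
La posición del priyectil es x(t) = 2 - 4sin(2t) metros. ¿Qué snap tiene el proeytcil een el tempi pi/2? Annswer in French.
En partant de la position x(t) = 2 - 4·sin(2·t), nous prenons 4 dérivées. En dérivant la position, nous obtenons la vitesse: v(t) = -8·cos(2·t). La dérivée de la vitesse donne l'accélération: a(t) = 16·sin(2·t). La dérivée de l'accélération donne le jerk: j(t) = 32·cos(2·t). La dérivée du jerk donne le snap: s(t) = -64·sin(2·t). De l'équation du snap s(t) = -64·sin(2·t), nous substituons t = pi/2 pour obtenir s = 0.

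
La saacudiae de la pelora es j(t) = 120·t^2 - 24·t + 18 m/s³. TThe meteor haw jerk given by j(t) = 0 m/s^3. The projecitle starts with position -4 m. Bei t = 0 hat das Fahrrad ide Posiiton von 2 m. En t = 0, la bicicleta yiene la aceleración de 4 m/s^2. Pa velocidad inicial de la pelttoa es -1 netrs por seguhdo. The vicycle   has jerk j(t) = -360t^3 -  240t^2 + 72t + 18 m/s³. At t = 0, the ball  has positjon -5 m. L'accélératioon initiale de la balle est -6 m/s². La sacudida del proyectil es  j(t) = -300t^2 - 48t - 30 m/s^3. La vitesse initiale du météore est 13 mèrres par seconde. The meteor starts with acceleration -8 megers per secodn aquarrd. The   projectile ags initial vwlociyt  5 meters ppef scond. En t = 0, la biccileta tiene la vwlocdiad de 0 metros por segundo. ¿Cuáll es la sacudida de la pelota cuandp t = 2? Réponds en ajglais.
We have jerk j(t) = 120·t^2 - 24·t + 18. Substituting t = 2: j(2) = 450.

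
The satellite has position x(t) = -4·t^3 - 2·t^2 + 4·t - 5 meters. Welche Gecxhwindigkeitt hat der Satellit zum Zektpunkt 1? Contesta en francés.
Pour résoudre ceci, nous devons prendre 1 dérivée de notre équation de la position x(t) = -4·t^3 - 2·t^2 + 4·t - 5. En dérivant la position, nous obtenons la vitesse: v(t) = -12·t^2 - 4·t + 4. En utilisant v(t) = -12·t^2 - 4·t + 4 et en substituant t = 1, nous trouvons v = -12.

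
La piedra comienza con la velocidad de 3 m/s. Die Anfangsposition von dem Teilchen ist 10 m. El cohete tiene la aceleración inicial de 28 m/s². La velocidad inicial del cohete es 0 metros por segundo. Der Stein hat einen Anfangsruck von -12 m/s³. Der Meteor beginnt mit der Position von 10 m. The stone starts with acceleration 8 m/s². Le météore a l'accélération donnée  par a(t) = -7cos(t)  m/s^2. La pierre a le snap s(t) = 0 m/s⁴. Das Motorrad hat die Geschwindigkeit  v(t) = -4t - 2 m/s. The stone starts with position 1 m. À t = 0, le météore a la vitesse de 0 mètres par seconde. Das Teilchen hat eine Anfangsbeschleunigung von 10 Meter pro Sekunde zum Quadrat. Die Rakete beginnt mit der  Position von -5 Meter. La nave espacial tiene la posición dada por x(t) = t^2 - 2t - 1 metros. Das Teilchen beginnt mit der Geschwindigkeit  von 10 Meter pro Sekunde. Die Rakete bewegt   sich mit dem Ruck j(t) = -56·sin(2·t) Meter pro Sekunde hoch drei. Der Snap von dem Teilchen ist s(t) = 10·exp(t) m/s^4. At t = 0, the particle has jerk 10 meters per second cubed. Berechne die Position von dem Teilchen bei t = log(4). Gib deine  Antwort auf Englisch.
We must find the integral of our snap equation s(t) = 10·exp(t) 4 times. Taking ∫s(t)dt and applying j(0) = 10, we find j(t) = 10·exp(t). Taking ∫j(t)dt and applying a(0) = 10, we find a(t) = 10·exp(t). Taking ∫a(t)dt and applying v(0) = 10, we find v(t) = 10·exp(t). The integral of velocity, with x(0) = 10, gives position: x(t) = 10·exp(t). Using x(t) = 10·exp(t) and substituting t = log(4), we find x = 40.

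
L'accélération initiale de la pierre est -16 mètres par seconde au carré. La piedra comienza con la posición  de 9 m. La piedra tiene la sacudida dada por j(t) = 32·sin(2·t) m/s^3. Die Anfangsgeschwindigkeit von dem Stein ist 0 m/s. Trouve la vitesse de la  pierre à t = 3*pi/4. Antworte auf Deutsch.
Um dies zu lösen, müssen wir 2 Integrale unserer Gleichung für den Ruck j(t) = 32·sin(2·t) finden. Durch Integration von dem Ruck und Verwendung der Anfangsbedingung a(0) = -16, erhalten wir a(t) = -16·cos(2·t). Mit ∫a(t)dt und Anwendung von v(0) = 0, finden wir v(t) = -8·sin(2·t). Aus der Gleichung für die Geschwindigkeit v(t) = -8·sin(2·t), setzen wir t = 3*pi/4 ein und erhalten v = 8.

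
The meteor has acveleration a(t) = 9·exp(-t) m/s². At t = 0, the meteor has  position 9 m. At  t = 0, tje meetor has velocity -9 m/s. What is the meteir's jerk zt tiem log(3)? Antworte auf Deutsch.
Ausgehend von der Beschleunigung a(t) = 9·exp(-t), nehmen wir 1 Ableitung. Mit d/dt von a(t) finden wir j(t) = -9·exp(-t). Aus der Gleichung für den Ruck j(t) = -9·exp(-t), setzen wir t = log(3) ein und erhalten j = -3.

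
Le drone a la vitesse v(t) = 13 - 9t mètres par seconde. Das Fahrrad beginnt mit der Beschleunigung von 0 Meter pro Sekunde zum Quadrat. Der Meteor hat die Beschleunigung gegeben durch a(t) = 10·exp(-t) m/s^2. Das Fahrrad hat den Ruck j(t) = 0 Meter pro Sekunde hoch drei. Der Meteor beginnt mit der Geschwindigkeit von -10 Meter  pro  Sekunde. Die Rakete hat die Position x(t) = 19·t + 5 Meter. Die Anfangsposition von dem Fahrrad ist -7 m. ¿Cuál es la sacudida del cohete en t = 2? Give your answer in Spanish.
Para resolver esto, necesitamos tomar 3 derivadas de nuestra ecuación de la posición x(t) = 19·t + 5. Tomando d/dt de x(t), encontramos v(t) = 19. Tomando d/dt de v(t), encontramos a(t) = 0. Derivando la aceleración, obtenemos la sacudida: j(t) = 0. Usando j(t) = 0 y sustituyendo t = 2, encontramos j = 0.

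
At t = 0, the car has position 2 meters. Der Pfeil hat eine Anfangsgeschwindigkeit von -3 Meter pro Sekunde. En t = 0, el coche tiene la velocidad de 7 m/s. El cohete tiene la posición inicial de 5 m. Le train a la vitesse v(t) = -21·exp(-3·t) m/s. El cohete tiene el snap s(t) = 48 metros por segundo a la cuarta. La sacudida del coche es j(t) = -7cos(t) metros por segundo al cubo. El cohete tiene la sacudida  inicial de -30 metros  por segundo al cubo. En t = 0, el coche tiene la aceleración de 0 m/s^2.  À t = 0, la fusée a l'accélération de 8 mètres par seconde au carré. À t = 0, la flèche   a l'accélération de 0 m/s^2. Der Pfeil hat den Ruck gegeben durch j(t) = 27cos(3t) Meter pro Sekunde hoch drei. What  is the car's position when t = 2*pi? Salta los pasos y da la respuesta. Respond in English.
At t = 2*pi, x = 2.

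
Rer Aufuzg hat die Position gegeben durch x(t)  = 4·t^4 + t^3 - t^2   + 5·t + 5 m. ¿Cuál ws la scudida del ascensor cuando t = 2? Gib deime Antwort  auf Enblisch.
We must differentiate our position equation x(t) = 4·t^4 + t^3 - t^2 + 5·t + 5 3 times. Taking d/dt of x(t), we find v(t) = 16·t^3 + 3·t^2 - 2·t + 5. The derivative of velocity gives acceleration: a(t) = 48·t^2 + 6·t - 2. The derivative of acceleration gives jerk: j(t) = 96·t + 6. Using j(t) = 96·t + 6 and substituting t = 2, we find j = 198.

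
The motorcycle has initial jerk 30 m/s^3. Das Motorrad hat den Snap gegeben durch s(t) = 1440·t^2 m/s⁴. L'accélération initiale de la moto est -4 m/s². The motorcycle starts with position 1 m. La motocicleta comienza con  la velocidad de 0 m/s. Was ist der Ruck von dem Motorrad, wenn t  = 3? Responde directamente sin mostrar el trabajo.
j(3) = 12990.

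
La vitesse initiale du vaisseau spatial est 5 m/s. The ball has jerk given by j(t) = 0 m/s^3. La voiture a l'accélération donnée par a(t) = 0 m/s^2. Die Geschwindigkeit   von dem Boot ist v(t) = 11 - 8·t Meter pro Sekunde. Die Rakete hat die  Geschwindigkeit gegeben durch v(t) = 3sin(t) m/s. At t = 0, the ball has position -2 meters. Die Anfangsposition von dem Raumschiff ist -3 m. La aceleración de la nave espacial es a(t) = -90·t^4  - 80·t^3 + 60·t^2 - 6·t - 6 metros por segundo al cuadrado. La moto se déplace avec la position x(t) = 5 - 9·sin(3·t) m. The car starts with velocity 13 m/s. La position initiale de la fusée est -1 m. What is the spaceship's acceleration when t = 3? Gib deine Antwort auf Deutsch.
Mit a(t) = -90·t^4 - 80·t^3 + 60·t^2 - 6·t - 6 und Einsetzen von t = 3, finden wir a = -8934.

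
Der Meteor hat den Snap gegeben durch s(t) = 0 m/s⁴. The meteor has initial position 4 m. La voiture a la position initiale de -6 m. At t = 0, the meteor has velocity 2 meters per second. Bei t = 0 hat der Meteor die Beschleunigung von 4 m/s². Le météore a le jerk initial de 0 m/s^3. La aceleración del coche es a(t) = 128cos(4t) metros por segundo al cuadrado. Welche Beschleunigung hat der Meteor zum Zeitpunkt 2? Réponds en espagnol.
Partiendo del snap s(t) = 0, tomamos 2 integrales. Tomando ∫s(t)dt y aplicando j(0) = 0, encontramos j(t) = 0. La integral de la sacudida, con a(0) = 4, da la aceleración: a(t) = 4. Usando a(t) = 4 y sustituyendo t = 2, encontramos a = 4.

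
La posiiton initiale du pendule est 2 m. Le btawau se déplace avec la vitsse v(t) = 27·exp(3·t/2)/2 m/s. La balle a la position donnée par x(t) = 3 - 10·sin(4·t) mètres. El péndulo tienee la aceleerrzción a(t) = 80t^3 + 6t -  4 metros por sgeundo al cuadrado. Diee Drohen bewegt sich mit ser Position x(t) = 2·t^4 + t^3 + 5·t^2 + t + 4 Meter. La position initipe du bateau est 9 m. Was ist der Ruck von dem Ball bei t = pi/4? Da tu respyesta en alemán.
Um dies zu lösen, müssen wir 3 Ableitungen unserer Gleichung für die Position x(t) = 3 - 10·sin(4·t) nehmen. Mit d/dt von x(t) finden wir v(t) = -40·cos(4·t). Die Ableitung von der Geschwindigkeit ergibt die Beschleunigung: a(t) = 160·sin(4·t). Durch Ableiten von der Beschleunigung erhalten wir den Ruck: j(t) = 640·cos(4·t). Aus der Gleichung für den Ruck j(t) = 640·cos(4·t), setzen wir t = pi/4 ein und erhalten j = -640.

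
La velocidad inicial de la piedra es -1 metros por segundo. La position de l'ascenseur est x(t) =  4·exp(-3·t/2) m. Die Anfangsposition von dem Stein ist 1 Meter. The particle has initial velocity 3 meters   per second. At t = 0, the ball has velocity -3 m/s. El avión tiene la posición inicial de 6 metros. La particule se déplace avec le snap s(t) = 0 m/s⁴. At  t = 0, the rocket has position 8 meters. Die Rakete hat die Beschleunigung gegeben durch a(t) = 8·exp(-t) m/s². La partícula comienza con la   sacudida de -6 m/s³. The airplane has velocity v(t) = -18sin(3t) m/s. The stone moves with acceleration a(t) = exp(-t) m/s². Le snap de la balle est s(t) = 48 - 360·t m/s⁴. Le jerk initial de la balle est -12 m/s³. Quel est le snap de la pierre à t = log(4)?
En partant de l'accélération a(t) = exp(-t), nous prenons 2 dérivées. En dérivant l'accélération, nous obtenons le jerk: j(t) = -exp(-t). En dérivant le jerk, nous obtenons le snap: s(t) = exp(-t). De l'équation du snap s(t) = exp(-t), nous substituons t = log(4) pour obtenir s = 1/4.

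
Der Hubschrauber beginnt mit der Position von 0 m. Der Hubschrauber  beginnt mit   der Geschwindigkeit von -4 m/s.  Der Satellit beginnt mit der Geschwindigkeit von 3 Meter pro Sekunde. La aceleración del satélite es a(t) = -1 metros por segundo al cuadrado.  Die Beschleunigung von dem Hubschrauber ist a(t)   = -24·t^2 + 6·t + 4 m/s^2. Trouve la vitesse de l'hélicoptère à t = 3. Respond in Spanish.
Para resolver esto, necesitamos tomar 1 integral de nuestra ecuación de la aceleración a(t) = -24·t^2 + 6·t + 4. La antiderivada de la aceleración es la velocidad. Usando v(0) = -4, obtenemos v(t) = -8·t^3 + 3·t^2 + 4·t - 4. Tenemos la velocidad v(t) = -8·t^3 + 3·t^2 + 4·t - 4. Sustituyendo t = 3: v(3) = -181.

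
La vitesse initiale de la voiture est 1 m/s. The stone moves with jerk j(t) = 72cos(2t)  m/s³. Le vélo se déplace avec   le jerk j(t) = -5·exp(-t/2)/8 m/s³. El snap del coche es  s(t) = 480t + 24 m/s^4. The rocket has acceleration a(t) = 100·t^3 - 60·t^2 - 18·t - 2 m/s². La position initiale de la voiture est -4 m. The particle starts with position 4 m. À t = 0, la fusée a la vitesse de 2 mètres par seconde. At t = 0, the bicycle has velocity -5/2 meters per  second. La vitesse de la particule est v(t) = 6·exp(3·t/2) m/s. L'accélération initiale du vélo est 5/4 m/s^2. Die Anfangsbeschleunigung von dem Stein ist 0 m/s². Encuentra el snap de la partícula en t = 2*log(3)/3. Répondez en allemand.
Wir müssen unsere Gleichung für die Geschwindigkeit v(t) = 6·exp(3·t/2) 3-mal ableiten. Mit d/dt von v(t) finden wir a(t) = 9·exp(3·t/2). Mit d/dt von a(t) finden wir j(t) = 27·exp(3·t/2)/2. Mit d/dt von j(t) finden wir s(t) = 81·exp(3·t/2)/4. Mit s(t) = 81·exp(3·t/2)/4 und Einsetzen von t = 2*log(3)/3, finden wir s = 243/4.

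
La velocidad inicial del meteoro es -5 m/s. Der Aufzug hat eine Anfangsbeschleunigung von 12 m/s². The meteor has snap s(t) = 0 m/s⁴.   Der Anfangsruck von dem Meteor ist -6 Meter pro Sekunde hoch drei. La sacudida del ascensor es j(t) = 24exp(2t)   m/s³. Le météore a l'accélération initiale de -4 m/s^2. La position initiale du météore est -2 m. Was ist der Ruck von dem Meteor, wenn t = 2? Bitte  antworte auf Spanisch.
Para resolver esto, necesitamos tomar 1 integral de nuestra ecuación del snap s(t) = 0. Integrando el snap y usando la condición inicial j(0) = -6, obtenemos j(t) = -6. De la ecuación de la sacudida j(t) = -6, sustituimos t = 2 para obtener j = -6.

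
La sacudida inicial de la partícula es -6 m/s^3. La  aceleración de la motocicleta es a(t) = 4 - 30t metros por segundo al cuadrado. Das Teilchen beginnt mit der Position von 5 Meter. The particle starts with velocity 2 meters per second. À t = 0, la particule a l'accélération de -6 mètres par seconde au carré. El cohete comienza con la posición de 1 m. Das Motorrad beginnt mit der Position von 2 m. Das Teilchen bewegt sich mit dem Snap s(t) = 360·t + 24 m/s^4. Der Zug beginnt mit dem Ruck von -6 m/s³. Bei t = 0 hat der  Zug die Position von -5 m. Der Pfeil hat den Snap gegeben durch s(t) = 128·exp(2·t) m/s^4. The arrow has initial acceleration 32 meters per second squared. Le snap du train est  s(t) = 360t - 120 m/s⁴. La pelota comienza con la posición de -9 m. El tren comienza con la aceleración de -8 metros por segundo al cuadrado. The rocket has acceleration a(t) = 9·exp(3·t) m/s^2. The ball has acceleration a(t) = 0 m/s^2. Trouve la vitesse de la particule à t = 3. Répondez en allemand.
Wir müssen das Integral unserer Gleichung für den Snap s(t) = 360·t + 24 3-mal finden. Mit ∫s(t)dt und Anwendung von j(0) = -6, finden wir j(t) = 180·t^2 + 24·t - 6. Die Stammfunktion von dem Ruck, mit a(0) = -6, ergibt die Beschleunigung: a(t) = 60·t^3 + 12·t^2 - 6·t - 6. Mit ∫a(t)dt und Anwendung von v(0) = 2, finden wir v(t) = 15·t^4 + 4·t^3 - 3·t^2 - 6·t + 2. Mit v(t) = 15·t^4 + 4·t^3 - 3·t^2 - 6·t + 2 und Einsetzen von t = 3, finden wir v = 1280.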